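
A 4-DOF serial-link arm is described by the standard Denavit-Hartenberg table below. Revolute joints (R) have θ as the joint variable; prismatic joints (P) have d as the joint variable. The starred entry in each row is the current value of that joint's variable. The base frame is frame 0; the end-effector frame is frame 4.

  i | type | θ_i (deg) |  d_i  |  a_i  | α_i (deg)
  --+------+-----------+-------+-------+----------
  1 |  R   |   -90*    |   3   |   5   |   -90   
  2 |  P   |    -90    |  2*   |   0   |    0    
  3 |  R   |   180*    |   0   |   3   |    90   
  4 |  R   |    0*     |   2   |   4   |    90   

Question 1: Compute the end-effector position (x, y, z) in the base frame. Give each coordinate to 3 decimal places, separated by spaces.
2.000 -7.000 -4.000

after link 1: o_1 = (0.0000, -5.0000, 3.0000)
after link 2: o_2 = (2.0000, -5.0000, 3.0000)
after link 3: o_3 = (2.0000, -5.0000, -0.0000)
after link 4: o_4 = (2.0000, -7.0000, -4.0000)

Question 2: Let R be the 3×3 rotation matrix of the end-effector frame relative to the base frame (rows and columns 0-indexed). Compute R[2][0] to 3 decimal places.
End-effector x-axis (col 0 of R) = (0.0000,-0.0000,-1.0000)
R[2][0] = -1.0000

-1.000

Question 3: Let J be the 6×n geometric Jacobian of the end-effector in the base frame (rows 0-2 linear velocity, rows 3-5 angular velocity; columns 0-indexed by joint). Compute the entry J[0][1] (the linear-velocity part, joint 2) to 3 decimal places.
1.000

prismatic axis z_1 = (1.0000,0.0000,0.0000)
J_v[:, 1] = z_1; J_ω[:, 1] = (0,0,0)
entry J[0][1] = 1.0000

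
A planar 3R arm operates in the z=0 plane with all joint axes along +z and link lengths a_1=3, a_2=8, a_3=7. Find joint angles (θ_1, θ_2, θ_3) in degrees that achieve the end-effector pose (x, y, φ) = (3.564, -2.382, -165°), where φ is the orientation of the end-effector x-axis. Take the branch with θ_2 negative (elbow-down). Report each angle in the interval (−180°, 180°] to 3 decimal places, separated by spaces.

wrist centre = target − a_3·(cos φ, sin φ) = (10.3255, -0.5703)
cos θ_2 = (106.9408−3²−8²)/(2·3·8) = 0.7071; θ_2 = -45.0006° (elbow-down)
β = atan2(-0.5703,10.3255) = -3.1612°; ψ = atan2(-5.6569,8.6568) = -33.1632°
θ_1 = β − ψ = 30.0021°
θ_3 = φ − θ_1 − θ_2 = -150.0014° (wrapped to (-180°,180°])

30.002 -45.001 -150.001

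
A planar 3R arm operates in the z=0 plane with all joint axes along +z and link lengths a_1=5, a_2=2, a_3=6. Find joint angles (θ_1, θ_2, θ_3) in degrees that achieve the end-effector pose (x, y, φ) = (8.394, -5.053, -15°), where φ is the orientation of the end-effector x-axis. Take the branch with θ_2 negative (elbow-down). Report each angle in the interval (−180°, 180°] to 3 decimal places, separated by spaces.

-29.996 -119.992 134.988

wrist centre = target − a_3·(cos φ, sin φ) = (2.5984, -3.5001)
cos θ_2 = (19.0025−5²−2²)/(2·5·2) = -0.4999; θ_2 = -119.9917° (elbow-down)
β = atan2(-3.5001,2.5984) = -53.4100°; ψ = atan2(-1.7322,4.0003) = -23.4137°
θ_1 = β − ψ = -29.9963°
θ_3 = φ − θ_1 − θ_2 = 134.9880° (wrapped to (-180°,180°])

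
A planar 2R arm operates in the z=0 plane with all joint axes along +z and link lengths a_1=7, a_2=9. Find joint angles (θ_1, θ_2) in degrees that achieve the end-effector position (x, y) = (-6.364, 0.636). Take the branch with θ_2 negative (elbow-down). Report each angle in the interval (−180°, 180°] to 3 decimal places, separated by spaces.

-101.415 -135.000

cos θ_2 = (40.9050−7²−9²)/(2·7·9) = -0.7071; θ_2 = -134.9997° (elbow-down)
β = atan2(0.6360,-6.3640) = 174.2930°; ψ = atan2(-6.3640,0.6361) = -84.2923°
θ_1 = β − ψ = 258.5853°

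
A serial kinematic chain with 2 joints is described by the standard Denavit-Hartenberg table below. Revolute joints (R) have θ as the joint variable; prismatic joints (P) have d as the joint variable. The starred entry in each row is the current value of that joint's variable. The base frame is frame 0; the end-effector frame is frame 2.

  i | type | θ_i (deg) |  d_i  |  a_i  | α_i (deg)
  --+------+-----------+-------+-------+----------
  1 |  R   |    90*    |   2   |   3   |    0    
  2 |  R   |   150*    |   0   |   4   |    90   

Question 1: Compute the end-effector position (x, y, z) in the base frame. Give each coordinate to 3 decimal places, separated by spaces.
-2.000 -0.464 2.000

after link 1: o_1 = (0.0000, 3.0000, 2.0000)
after link 2: o_2 = (-2.0000, -0.4641, 2.0000)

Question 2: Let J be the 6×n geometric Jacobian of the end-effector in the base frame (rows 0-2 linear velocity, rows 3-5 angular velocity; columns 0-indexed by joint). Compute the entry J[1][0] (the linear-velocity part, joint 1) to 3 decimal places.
axis z_0 = ẑ; lever o_n−o_0 = (-2.0000,-0.4641,2.0000)
cross product → J_v[:, 0] = (0.4641,-2.0000,0.0000)
J_ω[:, 0] = z_0
entry J[1][0] = -2.0000

-2.000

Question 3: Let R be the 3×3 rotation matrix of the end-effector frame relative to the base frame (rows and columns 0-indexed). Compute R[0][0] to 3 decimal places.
-0.500

End-effector x-axis (col 0 of R) = (-0.5000,-0.8660,0.0000)
R[0][0] = -0.5000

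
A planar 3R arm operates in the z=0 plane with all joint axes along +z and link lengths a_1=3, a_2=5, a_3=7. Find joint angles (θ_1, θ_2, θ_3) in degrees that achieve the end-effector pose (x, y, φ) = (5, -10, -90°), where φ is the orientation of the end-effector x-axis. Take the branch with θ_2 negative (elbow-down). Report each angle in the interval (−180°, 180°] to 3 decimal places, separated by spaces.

wrist centre = target − a_3·(cos φ, sin φ) = (5.0000, -3.0000)
cos θ_2 = (34.0000−3²−5²)/(2·3·5) = 0.0000; θ_2 = -90.0000° (elbow-down)
β = atan2(-3.0000,5.0000) = -30.9638°; ψ = atan2(-5.0000,3.0000) = -59.0362°
θ_1 = β − ψ = 28.0725°
θ_3 = φ − θ_1 − θ_2 = -28.0725° (wrapped to (-180°,180°])

28.072 -90.000 -28.072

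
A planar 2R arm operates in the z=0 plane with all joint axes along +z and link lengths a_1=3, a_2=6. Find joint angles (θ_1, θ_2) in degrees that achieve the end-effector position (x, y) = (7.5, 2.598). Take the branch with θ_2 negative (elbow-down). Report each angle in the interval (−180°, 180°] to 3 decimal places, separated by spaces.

cos θ_2 = (62.9996−3²−6²)/(2·3·6) = 0.5000; θ_2 = -60.0007° (elbow-down)
β = atan2(2.5980,7.5000) = 19.1061°; ψ = atan2(-5.1962,5.9999) = -40.8939°
θ_1 = β − ψ = 60.0000°

60.000 -60.001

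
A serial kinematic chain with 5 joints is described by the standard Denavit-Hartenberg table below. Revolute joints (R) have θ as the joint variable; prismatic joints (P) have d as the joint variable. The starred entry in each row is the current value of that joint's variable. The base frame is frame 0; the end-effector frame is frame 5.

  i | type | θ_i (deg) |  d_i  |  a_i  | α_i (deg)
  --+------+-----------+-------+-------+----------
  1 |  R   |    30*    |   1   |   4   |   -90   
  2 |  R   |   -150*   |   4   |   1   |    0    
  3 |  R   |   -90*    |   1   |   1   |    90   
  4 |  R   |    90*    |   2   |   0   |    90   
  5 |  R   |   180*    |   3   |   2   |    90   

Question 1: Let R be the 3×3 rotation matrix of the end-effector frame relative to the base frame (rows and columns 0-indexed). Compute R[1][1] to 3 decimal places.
End-effector y-axis (col 1 of R) = (-0.4330,-0.2500,-0.8660)
R[1][1] = -0.2500

-0.250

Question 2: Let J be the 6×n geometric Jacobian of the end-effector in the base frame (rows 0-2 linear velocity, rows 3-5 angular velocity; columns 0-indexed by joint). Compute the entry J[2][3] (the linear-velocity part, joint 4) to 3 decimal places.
axis z_3 = (0.7500,0.4330,-0.5000); lever o_n−o_3 = (1.2010,-1.6160,-3.5981)
cross product → J_v[:, 3] = (-2.3660,2.0981,-1.7321)
J_ω[:, 3] = z_3
entry J[2][3] = -1.7321

-1.732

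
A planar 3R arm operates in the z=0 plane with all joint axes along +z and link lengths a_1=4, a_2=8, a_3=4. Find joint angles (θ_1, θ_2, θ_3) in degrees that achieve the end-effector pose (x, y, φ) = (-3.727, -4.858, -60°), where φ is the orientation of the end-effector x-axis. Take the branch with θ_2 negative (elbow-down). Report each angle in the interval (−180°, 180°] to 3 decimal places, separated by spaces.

wrist centre = target − a_3·(cos φ, sin φ) = (-5.7270, -1.3939)
cos θ_2 = (34.7415−4²−8²)/(2·4·8) = -0.7072; θ_2 = -135.0047° (elbow-down)
β = atan2(-1.3939,-5.7270) = -166.3207°; ψ = atan2(-5.6564,-1.6573) = -106.3305°
θ_1 = β − ψ = -59.9902°
θ_3 = φ − θ_1 − θ_2 = 134.9949° (wrapped to (-180°,180°])

-59.990 -135.005 134.995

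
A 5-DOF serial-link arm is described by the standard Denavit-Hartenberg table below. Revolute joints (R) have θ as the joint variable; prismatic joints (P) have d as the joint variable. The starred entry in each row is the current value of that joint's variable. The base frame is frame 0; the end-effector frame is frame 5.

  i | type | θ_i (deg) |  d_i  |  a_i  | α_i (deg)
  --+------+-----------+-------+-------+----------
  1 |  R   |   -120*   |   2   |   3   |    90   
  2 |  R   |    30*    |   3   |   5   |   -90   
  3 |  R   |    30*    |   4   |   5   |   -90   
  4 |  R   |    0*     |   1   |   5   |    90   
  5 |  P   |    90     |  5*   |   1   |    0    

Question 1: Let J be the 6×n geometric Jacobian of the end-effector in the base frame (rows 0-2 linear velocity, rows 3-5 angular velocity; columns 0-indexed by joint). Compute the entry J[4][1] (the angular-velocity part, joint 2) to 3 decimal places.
axis z_1 = (-0.8660,0.5000,0.0000); lever o_n−o_1 = (0.0000,-7.4641,14.1244)
cross product → J_v[:, 1] = (7.0622,12.2321,6.4641)
J_ω[:, 1] = z_1
entry J[4][1] = 0.5000

0.500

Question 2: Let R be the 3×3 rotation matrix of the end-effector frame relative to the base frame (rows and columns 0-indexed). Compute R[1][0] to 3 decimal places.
End-effector x-axis (col 0 of R) = (0.9665,-0.0580,-0.2500)
R[1][0] = -0.0580

-0.058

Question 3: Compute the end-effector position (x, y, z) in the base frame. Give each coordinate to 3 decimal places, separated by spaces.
-1.500 -10.062 16.124

after link 1: o_1 = (-1.5000, -2.5981, 2.0000)
after link 2: o_2 = (-6.2631, -4.8481, 4.5000)
after link 3: o_3 = (-4.9731, -7.6136, 10.1292)
after link 4: o_4 = (-3.7165, -12.1692, 12.0442)
after link 5: o_5 = (-1.5000, -10.0622, 16.1244)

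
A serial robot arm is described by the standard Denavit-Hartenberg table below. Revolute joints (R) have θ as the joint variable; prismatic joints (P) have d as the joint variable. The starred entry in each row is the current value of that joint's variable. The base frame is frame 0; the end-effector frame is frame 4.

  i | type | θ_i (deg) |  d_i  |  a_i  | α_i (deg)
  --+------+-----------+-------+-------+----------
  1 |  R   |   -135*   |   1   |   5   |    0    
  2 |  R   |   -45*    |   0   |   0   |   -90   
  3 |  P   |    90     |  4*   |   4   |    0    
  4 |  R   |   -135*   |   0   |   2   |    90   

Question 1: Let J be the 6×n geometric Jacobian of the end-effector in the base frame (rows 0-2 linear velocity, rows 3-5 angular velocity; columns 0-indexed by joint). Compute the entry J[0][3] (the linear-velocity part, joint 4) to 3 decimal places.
-1.414

axis z_3 = (0.0000,-1.0000,0.0000); lever o_n−o_3 = (-1.4142,0.0000,1.4142)
cross product → J_v[:, 3] = (-1.4142,-0.0000,-1.4142)
J_ω[:, 3] = z_3
entry J[0][3] = -1.4142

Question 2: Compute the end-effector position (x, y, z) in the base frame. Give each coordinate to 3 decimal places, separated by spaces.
-4.950 -7.536 -1.586

after link 1: o_1 = (-3.5355, -3.5355, 1.0000)
after link 2: o_2 = (-3.5355, -3.5355, 1.0000)
after link 3: o_3 = (-3.5355, -7.5355, -3.0000)
after link 4: o_4 = (-4.9497, -7.5355, -1.5858)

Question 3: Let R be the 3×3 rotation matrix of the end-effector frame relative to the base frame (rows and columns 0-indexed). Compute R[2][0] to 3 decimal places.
End-effector x-axis (col 0 of R) = (-0.7071,-0.0000,0.7071)
R[2][0] = 0.7071

0.707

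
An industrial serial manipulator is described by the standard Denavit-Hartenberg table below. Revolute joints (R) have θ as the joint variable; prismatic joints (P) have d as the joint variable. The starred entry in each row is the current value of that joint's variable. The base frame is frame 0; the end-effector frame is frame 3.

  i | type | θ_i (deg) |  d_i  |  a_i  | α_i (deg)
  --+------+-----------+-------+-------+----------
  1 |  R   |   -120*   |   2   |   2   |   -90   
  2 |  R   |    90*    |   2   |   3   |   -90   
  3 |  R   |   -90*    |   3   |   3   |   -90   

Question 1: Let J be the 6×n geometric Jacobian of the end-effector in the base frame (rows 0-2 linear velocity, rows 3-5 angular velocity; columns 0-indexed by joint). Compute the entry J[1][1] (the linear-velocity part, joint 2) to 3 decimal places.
2.598

axis z_1 = (0.8660,-0.5000,0.0000); lever o_n−o_1 = (5.8301,0.0981,-3.0000)
cross product → J_v[:, 1] = (1.5000,2.5981,3.0000)
J_ω[:, 1] = z_1
entry J[1][1] = 2.5981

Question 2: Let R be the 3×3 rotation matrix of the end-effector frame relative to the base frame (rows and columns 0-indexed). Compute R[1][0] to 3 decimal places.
-0.500

End-effector x-axis (col 0 of R) = (0.8660,-0.5000,0.0000)
R[1][0] = -0.5000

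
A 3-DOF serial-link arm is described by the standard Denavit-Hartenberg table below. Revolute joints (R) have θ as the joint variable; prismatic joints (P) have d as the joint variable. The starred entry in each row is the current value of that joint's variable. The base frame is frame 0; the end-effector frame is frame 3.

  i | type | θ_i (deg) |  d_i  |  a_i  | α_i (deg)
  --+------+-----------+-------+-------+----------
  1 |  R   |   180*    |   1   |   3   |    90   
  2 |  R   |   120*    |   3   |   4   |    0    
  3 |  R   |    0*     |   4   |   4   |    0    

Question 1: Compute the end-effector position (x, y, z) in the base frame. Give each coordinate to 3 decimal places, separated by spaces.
after link 1: o_1 = (-3.0000, 0.0000, 1.0000)
after link 2: o_2 = (-1.0000, 3.0000, 4.4641)
after link 3: o_3 = (1.0000, 7.0000, 7.9282)

1.000 7.000 7.928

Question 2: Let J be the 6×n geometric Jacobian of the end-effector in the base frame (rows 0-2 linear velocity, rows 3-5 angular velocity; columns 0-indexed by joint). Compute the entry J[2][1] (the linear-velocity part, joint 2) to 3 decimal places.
axis z_1 = (0.0000,1.0000,0.0000); lever o_n−o_1 = (4.0000,7.0000,6.9282)
cross product → J_v[:, 1] = (6.9282,-0.0000,-4.0000)
J_ω[:, 1] = z_1
entry J[2][1] = -4.0000

-4.000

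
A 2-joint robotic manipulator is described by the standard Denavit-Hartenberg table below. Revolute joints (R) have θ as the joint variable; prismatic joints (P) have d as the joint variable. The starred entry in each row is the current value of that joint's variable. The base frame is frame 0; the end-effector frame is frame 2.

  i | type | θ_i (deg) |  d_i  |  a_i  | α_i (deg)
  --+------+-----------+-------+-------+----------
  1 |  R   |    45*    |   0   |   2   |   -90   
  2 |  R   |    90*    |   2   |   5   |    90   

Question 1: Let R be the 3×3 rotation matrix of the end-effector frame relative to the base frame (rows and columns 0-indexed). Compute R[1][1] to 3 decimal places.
0.707

End-effector y-axis (col 1 of R) = (-0.7071,0.7071,0.0000)
R[1][1] = 0.7071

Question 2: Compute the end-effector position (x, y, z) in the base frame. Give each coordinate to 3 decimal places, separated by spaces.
0.000 2.828 -5.000

after link 1: o_1 = (1.4142, 1.4142, 0.0000)
after link 2: o_2 = (0.0000, 2.8284, -5.0000)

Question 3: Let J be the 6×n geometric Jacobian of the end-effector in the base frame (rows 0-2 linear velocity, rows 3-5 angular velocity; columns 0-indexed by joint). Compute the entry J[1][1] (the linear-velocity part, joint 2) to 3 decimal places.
axis z_1 = (-0.7071,0.7071,0.0000); lever o_n−o_1 = (-1.4142,1.4142,-5.0000)
cross product → J_v[:, 1] = (-3.5355,-3.5355,-0.0000)
J_ω[:, 1] = z_1
entry J[1][1] = -3.5355

-3.536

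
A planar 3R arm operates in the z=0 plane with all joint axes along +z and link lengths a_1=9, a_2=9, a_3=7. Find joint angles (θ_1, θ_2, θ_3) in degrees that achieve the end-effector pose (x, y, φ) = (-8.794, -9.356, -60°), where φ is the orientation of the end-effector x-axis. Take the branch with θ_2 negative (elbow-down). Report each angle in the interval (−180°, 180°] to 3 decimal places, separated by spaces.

wrist centre = target − a_3·(cos φ, sin φ) = (-12.2940, -3.2938)
cos θ_2 = (161.9917−9²−9²)/(2·9·9) = -0.0001; θ_2 = -90.0029° (elbow-down)
β = atan2(-3.2938,-12.2940) = -165.0015°; ψ = atan2(-9.0000,8.9995) = -45.0015°
θ_1 = β − ψ = -120.0000°
θ_3 = φ − θ_1 − θ_2 = 150.0030° (wrapped to (-180°,180°])

-120.000 -90.003 150.003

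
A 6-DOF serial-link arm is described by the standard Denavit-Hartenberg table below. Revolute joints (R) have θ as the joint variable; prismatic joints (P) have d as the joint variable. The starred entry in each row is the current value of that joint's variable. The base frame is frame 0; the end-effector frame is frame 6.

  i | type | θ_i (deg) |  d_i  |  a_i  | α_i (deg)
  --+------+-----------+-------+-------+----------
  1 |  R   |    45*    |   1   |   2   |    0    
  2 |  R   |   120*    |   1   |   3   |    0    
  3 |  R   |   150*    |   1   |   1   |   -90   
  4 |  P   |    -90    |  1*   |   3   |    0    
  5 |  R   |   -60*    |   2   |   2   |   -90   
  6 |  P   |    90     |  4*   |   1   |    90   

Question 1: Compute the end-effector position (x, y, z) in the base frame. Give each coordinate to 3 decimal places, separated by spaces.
0.827 2.708 10.464

after link 1: o_1 = (1.4142, 1.4142, 1.0000)
after link 2: o_2 = (-1.4836, 2.1907, 2.0000)
after link 3: o_3 = (-0.7765, 1.4836, 3.0000)
after link 4: o_4 = (-0.0694, 2.1907, 6.0000)
after link 5: o_5 = (0.1201, 4.8296, 7.0000)
after link 6: o_6 = (0.8272, 2.7083, 10.4641)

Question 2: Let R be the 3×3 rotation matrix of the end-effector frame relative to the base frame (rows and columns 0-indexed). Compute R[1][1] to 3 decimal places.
End-effector y-axis (col 1 of R) = (0.3536,-0.3536,0.8660)
R[1][1] = -0.3536

-0.354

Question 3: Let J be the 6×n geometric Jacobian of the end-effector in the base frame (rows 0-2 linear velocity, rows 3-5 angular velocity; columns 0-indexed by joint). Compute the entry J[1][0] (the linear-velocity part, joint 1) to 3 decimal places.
0.827

axis z_0 = ẑ; lever o_n−o_0 = (0.8272,2.7083,10.4641)
cross product → J_v[:, 0] = (-2.7083,0.8272,0.0000)
J_ω[:, 0] = z_0
entry J[1][0] = 0.8272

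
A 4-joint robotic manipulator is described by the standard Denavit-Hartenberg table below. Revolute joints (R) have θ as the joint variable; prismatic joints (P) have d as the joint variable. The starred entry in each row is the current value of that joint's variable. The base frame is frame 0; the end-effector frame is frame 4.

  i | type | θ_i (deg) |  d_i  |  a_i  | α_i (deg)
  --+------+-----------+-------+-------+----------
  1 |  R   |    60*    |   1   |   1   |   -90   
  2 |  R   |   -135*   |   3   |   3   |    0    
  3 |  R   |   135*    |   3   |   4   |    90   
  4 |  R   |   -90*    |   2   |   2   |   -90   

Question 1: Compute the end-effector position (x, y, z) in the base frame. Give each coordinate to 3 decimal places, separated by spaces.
-2.025 4.493 5.121

after link 1: o_1 = (0.5000, 0.8660, 1.0000)
after link 2: o_2 = (-3.1587, 0.5289, 3.1213)
after link 3: o_3 = (-3.7568, 5.4930, 3.1213)
after link 4: o_4 = (-2.0248, 4.4930, 5.1213)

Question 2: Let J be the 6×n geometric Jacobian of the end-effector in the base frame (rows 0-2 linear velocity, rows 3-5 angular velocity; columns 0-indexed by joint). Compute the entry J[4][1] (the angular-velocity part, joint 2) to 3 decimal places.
axis z_1 = (-0.8660,0.5000,0.0000); lever o_n−o_1 = (-2.5248,3.6270,4.1213)
cross product → J_v[:, 1] = (2.0607,3.5692,-1.8787)
J_ω[:, 1] = z_1
entry J[4][1] = 0.5000

0.500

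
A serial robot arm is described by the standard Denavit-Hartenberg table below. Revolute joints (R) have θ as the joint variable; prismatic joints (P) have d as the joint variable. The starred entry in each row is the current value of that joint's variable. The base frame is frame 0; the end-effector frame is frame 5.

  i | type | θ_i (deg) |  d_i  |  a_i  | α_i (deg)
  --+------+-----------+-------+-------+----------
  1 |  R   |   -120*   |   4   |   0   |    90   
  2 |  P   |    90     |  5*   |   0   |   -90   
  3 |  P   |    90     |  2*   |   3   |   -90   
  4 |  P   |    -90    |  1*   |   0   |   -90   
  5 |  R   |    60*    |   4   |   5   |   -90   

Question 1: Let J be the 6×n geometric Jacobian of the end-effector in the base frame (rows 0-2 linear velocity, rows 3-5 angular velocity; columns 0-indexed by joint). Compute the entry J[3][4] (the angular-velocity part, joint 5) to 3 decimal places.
0.866

axis z_4 = (0.8660,-0.5000,-0.0000); lever o_n−o_4 = (4.7141,0.1651,4.3301)
cross product → J_v[:, 4] = (-2.1651,-3.7500,2.5000)
J_ω[:, 4] = z_4
entry J[3][4] = 0.8660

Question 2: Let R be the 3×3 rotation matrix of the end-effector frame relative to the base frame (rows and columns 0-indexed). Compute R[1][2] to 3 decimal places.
End-effector z-axis (col 2 of R) = (-0.4330,-0.7500,0.5000)
R[1][2] = -0.7500

-0.750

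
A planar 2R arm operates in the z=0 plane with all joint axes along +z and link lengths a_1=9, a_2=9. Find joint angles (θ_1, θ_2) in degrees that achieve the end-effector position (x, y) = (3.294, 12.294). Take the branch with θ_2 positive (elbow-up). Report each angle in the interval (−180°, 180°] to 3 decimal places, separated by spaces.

cos θ_2 = (161.9929−9²−9²)/(2·9·9) = -0.0000; θ_2 = 90.0025° (elbow-up)
β = atan2(12.2940,3.2940) = 75.0007°; ψ = atan2(9.0000,8.9996) = 45.0013°
θ_1 = β − ψ = 29.9995°

29.999 90.003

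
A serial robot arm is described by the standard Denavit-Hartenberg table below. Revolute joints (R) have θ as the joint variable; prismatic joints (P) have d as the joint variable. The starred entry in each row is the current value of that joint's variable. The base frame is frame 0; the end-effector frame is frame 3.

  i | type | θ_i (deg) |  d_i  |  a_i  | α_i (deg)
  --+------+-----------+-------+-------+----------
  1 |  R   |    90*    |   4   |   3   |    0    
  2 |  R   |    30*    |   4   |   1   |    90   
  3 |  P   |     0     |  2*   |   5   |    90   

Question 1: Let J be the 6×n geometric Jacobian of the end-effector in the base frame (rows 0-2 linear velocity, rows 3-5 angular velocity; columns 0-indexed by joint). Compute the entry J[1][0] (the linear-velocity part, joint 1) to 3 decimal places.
axis z_0 = ẑ; lever o_n−o_0 = (-1.2679,9.1962,8.0000)
cross product → J_v[:, 0] = (-9.1962,-1.2679,0.0000)
J_ω[:, 0] = z_0
entry J[1][0] = -1.2679

-1.268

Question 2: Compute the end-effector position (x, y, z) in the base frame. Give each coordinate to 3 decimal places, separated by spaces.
-1.268 9.196 8.000

after link 1: o_1 = (0.0000, 3.0000, 4.0000)
after link 2: o_2 = (-0.5000, 3.8660, 8.0000)
after link 3: o_3 = (-1.2679, 9.1962, 8.0000)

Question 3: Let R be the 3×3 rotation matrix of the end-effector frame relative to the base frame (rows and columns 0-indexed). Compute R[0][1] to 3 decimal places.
End-effector y-axis (col 1 of R) = (0.8660,0.5000,0.0000)
R[0][1] = 0.8660

0.866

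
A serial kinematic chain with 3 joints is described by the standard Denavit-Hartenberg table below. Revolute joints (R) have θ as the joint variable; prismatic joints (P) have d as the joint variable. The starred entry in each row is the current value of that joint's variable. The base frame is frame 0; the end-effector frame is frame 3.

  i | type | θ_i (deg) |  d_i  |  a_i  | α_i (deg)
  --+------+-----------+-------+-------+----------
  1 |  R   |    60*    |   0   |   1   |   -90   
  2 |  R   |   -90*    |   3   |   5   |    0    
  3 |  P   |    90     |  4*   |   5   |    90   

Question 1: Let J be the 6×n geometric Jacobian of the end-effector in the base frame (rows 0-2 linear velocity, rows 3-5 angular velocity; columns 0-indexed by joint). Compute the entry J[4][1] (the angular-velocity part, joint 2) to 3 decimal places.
axis z_1 = (-0.8660,0.5000,0.0000); lever o_n−o_1 = (-3.5622,7.8301,5.0000)
cross product → J_v[:, 1] = (2.5000,4.3301,-5.0000)
J_ω[:, 1] = z_1
entry J[4][1] = 0.5000

0.500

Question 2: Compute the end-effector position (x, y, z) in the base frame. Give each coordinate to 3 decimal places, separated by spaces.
-3.062 8.696 5.000

after link 1: o_1 = (0.5000, 0.8660, 0.0000)
after link 2: o_2 = (-2.0981, 2.3660, 5.0000)
after link 3: o_3 = (-3.0622, 8.6962, 5.0000)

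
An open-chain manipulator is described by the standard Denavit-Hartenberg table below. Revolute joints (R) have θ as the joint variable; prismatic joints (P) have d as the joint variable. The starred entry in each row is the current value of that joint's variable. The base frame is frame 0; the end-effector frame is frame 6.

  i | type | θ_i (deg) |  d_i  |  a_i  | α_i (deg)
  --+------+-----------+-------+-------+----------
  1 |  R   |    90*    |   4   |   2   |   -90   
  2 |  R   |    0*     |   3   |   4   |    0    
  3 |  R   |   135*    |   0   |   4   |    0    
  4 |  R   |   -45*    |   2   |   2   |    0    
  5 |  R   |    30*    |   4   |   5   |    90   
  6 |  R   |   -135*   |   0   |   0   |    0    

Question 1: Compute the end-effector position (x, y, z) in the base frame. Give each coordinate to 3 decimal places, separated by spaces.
-9.000 0.672 -5.159

after link 1: o_1 = (0.0000, 2.0000, 4.0000)
after link 2: o_2 = (-3.0000, 6.0000, 4.0000)
after link 3: o_3 = (-3.0000, 3.1716, 1.1716)
after link 4: o_4 = (-5.0000, 3.1716, -0.8284)
after link 5: o_5 = (-9.0000, 0.6716, -5.1586)
after link 6: o_6 = (-9.0000, 0.6716, -5.1586)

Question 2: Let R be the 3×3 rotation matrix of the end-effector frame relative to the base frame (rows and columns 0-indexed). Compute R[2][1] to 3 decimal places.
-0.612

End-effector y-axis (col 1 of R) = (0.7071,-0.3536,-0.6124)
R[2][1] = -0.6124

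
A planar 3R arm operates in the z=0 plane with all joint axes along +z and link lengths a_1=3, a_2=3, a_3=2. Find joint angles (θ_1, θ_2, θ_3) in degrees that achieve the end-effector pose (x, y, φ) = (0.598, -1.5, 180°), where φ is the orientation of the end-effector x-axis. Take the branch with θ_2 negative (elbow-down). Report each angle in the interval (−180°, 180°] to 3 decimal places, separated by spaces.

30.000 -120.001 -89.999

wrist centre = target − a_3·(cos φ, sin φ) = (2.5980, -1.5000)
cos θ_2 = (8.9996−3²−3²)/(2·3·3) = -0.5000; θ_2 = -120.0015° (elbow-down)
β = atan2(-1.5000,2.5980) = -30.0007°; ψ = atan2(-2.5980,1.4999) = -60.0007°
θ_1 = β − ψ = 30.0000°
θ_3 = φ − θ_1 − θ_2 = -89.9985° (wrapped to (-180°,180°])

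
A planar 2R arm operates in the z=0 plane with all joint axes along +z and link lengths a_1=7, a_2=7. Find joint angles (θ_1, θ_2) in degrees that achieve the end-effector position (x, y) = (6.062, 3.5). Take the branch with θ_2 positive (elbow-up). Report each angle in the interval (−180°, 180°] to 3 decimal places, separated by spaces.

-30.000 120.001

cos θ_2 = (48.9978−7²−7²)/(2·7·7) = -0.5000; θ_2 = 120.0015° (elbow-up)
β = atan2(3.5000,6.0620) = 30.0007°; ψ = atan2(6.0621,3.4998) = 60.0007°
θ_1 = β − ψ = -30.0000°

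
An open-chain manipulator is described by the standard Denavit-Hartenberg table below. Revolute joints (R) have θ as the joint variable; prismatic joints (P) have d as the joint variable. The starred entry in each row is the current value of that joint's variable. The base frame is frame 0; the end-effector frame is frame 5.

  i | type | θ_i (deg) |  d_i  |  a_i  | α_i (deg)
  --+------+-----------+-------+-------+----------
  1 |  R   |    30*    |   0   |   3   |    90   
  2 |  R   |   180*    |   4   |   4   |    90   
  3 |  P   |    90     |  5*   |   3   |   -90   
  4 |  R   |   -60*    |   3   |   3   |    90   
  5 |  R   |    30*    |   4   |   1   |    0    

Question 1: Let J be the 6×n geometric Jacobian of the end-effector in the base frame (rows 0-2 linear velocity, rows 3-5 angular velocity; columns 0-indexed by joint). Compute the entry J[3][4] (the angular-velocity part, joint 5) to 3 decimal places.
axis z_4 = (-0.4330,0.7500,0.5000); lever o_n−o_4 = (-1.0825,2.8750,2.7500)
cross product → J_v[:, 4] = (0.6250,0.6495,-0.4330)
J_ω[:, 4] = z_4
entry J[3][4] = -0.4330

-0.433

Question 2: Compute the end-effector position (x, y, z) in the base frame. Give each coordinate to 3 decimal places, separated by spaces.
4.900 -3.486 10.348

after link 1: o_1 = (2.5981, 1.5000, 0.0000)
after link 2: o_2 = (1.1340, -3.9641, 0.0000)
after link 3: o_3 = (2.6340, -6.5622, 5.0000)
after link 4: o_4 = (5.9821, -6.3612, 7.5981)
after link 5: o_5 = (4.8995, -3.4862, 10.3481)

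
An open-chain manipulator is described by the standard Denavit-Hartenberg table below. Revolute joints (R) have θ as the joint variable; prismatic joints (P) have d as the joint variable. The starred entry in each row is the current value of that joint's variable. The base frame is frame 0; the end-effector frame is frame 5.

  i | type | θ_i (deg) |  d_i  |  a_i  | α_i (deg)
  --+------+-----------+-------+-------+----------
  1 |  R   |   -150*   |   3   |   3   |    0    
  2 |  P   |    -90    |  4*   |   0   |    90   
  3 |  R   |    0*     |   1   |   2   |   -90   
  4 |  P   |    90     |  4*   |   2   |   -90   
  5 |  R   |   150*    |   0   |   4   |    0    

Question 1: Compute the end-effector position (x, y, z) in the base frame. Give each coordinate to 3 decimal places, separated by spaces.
after link 1: o_1 = (-2.5981, -1.5000, 3.0000)
after link 2: o_2 = (-2.5981, -1.5000, 7.0000)
after link 3: o_3 = (-2.7321, 0.7321, 7.0000)
after link 4: o_4 = (-4.4641, -0.2679, 11.0000)
after link 5: o_5 = (-1.4641, 1.4641, 9.0000)

-1.464 1.464 9.000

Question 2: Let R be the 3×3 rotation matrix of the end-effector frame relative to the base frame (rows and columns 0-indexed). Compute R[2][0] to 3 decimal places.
End-effector x-axis (col 0 of R) = (0.7500,0.4330,-0.5000)
R[2][0] = -0.5000

-0.500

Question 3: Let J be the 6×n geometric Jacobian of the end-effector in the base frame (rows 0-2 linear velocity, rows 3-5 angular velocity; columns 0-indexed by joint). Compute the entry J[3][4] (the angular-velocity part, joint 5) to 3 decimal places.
axis z_4 = (0.5000,-0.8660,0.0000); lever o_n−o_4 = (3.0000,1.7321,-2.0000)
cross product → J_v[:, 4] = (1.7321,1.0000,3.4641)
J_ω[:, 4] = z_4
entry J[3][4] = 0.5000

0.500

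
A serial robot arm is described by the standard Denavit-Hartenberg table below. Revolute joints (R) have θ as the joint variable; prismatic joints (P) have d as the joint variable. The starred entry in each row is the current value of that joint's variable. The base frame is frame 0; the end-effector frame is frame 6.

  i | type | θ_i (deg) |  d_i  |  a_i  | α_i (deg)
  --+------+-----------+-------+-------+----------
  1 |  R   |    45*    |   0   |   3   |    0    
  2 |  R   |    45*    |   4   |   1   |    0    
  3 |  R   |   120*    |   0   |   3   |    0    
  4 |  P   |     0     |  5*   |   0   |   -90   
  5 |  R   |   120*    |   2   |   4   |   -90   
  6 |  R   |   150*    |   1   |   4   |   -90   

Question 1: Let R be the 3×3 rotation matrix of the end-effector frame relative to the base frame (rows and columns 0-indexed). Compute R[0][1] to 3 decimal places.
End-effector y-axis (col 1 of R) = (-0.7500,-0.4330,-0.5000)
R[0][1] = -0.7500

-0.750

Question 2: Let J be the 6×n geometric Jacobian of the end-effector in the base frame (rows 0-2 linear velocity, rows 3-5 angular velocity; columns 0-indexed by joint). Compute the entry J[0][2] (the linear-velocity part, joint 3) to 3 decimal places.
axis z_2 = (0.0000,0.0000,1.0000); lever o_n−o_2 = (-1.6160,-0.9330,5.0359)
cross product → J_v[:, 2] = (0.9330,-1.6160,0.0000)
J_ω[:, 2] = z_2
entry J[0][2] = 0.9330

0.933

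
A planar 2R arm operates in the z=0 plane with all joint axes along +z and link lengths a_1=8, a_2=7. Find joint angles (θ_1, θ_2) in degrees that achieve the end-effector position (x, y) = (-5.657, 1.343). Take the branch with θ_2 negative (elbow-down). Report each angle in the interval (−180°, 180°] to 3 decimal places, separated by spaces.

cos θ_2 = (33.8053−8²−7²)/(2·8·7) = -0.7071; θ_2 = -134.9991° (elbow-down)
β = atan2(1.3430,-5.6570) = 166.6449°; ψ = atan2(-4.9498,3.0503) = -58.3565°
θ_1 = β − ψ = 225.0015°

-134.999 -134.999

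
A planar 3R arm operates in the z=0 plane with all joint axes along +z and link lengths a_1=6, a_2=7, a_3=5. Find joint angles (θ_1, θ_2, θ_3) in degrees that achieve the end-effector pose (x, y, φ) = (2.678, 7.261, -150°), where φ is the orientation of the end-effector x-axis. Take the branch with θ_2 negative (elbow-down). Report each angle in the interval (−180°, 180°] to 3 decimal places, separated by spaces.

wrist centre = target − a_3·(cos φ, sin φ) = (7.0081, 9.7610)
cos θ_2 = (144.3910−6²−7²)/(2·6·7) = 0.7070; θ_2 = -45.0058° (elbow-down)
β = atan2(9.7610,7.0081) = 54.3227°; ψ = atan2(-4.9502,10.9492) = -24.3281°
θ_1 = β − ψ = 78.6508°
θ_3 = φ − θ_1 − θ_2 = 176.3550° (wrapped to (-180°,180°])

78.651 -45.006 176.355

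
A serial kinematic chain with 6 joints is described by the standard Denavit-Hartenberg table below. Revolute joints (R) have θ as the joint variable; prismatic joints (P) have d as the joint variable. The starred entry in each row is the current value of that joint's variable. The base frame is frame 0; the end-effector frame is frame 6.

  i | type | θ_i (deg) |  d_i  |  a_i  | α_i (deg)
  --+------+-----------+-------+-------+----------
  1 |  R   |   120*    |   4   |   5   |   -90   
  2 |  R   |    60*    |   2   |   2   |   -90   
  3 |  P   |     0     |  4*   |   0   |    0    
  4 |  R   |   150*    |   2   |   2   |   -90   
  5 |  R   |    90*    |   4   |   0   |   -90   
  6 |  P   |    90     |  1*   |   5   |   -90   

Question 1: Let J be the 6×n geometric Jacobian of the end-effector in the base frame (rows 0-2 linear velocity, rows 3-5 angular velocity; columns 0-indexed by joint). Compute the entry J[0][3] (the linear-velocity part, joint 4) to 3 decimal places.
axis z_3 = (0.4330,-0.7500,-0.5000); lever o_n−o_3 = (2.1405,-0.9755,-0.6830)
cross product → J_v[:, 3] = (0.0245,-0.7745,1.1830)
J_ω[:, 3] = z_3
entry J[0][3] = 0.0245

0.025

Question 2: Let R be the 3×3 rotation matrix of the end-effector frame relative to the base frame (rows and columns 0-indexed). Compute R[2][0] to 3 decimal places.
End-effector x-axis (col 0 of R) = (0.6250,0.6495,-0.4330)
R[2][0] = -0.4330

-0.433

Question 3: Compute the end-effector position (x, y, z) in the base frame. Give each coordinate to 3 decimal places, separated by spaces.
-0.859 0.221 -0.415

after link 1: o_1 = (-2.5000, 4.3301, 4.0000)
after link 2: o_2 = (-4.7321, 4.1962, 2.2679)
after link 3: o_3 = (-3.0000, 1.1962, 0.2679)
after link 4: o_4 = (-0.8349, -0.5538, 0.7679)
after link 5: o_5 = (-3.3349, -3.1519, 2.5000)
after link 6: o_6 = (-0.8595, 0.2207, -0.4151)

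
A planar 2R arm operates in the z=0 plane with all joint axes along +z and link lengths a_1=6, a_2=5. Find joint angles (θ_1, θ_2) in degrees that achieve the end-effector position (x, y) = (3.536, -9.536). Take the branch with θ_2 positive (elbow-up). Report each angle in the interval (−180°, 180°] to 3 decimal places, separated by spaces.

cos θ_2 = (103.4386−6²−5²)/(2·6·5) = 0.7073; θ_2 = 44.9835° (elbow-up)
β = atan2(-9.5360,3.5360) = -69.6549°; ψ = atan2(3.5345,9.5365) = 20.3361°
θ_1 = β − ψ = -89.9911°

-89.991 44.984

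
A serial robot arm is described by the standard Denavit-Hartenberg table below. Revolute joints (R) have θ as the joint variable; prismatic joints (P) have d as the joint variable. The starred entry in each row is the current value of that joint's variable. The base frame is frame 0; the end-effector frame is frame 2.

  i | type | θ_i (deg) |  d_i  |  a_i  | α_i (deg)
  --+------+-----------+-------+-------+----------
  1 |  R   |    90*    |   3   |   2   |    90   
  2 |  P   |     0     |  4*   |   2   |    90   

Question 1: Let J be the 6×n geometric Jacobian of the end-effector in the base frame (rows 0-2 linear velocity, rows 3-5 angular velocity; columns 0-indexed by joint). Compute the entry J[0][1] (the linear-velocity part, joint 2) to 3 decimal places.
1.000

prismatic axis z_1 = (1.0000,-0.0000,0.0000)
J_v[:, 1] = z_1; J_ω[:, 1] = (0,0,0)
entry J[0][1] = 1.0000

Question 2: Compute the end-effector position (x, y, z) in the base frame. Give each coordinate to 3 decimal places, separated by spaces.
4.000 4.000 3.000

after link 1: o_1 = (0.0000, 2.0000, 3.0000)
after link 2: o_2 = (4.0000, 4.0000, 3.0000)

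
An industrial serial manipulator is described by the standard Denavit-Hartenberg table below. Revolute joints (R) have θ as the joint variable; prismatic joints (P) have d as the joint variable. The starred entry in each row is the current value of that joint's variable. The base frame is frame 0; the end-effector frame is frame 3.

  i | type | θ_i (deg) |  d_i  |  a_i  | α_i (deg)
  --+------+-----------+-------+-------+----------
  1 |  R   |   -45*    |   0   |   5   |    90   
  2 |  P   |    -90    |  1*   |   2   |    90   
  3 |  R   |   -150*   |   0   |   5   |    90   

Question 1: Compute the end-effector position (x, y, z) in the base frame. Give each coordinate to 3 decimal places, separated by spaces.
after link 1: o_1 = (3.5355, -3.5355, 0.0000)
after link 2: o_2 = (2.8284, -4.2426, -2.0000)
after link 3: o_3 = (4.5962, -2.4749, 2.3301)

4.596 -2.475 2.330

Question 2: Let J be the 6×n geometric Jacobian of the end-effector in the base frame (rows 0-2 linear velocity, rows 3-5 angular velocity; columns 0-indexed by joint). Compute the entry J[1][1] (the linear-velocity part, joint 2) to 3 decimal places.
prismatic axis z_1 = (-0.7071,-0.7071,0.0000)
J_v[:, 1] = z_1; J_ω[:, 1] = (0,0,0)
entry J[1][1] = -0.7071

-0.707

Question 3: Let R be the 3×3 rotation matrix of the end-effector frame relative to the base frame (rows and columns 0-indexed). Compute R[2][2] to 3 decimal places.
0.500

End-effector z-axis (col 2 of R) = (-0.6124,-0.6124,0.5000)
R[2][2] = 0.5000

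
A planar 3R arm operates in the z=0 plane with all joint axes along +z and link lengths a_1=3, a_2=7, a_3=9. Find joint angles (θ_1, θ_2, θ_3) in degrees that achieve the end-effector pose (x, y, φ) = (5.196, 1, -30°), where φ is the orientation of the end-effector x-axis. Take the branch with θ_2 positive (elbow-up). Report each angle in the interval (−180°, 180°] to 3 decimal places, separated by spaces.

wrist centre = target − a_3·(cos φ, sin φ) = (-2.5982, 5.5000)
cos θ_2 = (37.0008−3²−7²)/(2·3·7) = -0.5000; θ_2 = 119.9988° (elbow-up)
β = atan2(5.5000,-2.5982) = 115.2863°; ψ = atan2(6.0623,-0.4999) = 94.7137°
θ_1 = β − ψ = 20.5726°
θ_3 = φ − θ_1 − θ_2 = -170.5713° (wrapped to (-180°,180°])

20.573 119.999 -170.571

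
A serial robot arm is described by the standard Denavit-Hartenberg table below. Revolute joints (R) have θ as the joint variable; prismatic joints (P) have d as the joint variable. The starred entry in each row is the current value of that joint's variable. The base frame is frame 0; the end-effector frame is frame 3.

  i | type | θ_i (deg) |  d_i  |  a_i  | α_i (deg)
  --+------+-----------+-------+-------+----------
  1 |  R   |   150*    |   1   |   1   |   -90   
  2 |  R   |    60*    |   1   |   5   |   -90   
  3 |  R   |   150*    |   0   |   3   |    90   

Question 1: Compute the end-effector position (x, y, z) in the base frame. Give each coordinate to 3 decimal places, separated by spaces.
-1.656 1.533 -1.080

after link 1: o_1 = (-0.8660, 0.5000, 1.0000)
after link 2: o_2 = (-3.5311, 0.8840, -3.3301)
after link 3: o_3 = (-1.6561, 1.5335, -1.0801)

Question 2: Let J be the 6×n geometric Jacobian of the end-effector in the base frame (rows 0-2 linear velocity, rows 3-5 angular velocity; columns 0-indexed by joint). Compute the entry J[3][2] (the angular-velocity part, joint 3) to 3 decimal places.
0.750

axis z_2 = (0.7500,-0.4330,-0.5000); lever o_n−o_2 = (1.8750,0.6495,2.2500)
cross product → J_v[:, 2] = (-0.6495,-2.6250,1.2990)
J_ω[:, 2] = z_2
entry J[3][2] = 0.7500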